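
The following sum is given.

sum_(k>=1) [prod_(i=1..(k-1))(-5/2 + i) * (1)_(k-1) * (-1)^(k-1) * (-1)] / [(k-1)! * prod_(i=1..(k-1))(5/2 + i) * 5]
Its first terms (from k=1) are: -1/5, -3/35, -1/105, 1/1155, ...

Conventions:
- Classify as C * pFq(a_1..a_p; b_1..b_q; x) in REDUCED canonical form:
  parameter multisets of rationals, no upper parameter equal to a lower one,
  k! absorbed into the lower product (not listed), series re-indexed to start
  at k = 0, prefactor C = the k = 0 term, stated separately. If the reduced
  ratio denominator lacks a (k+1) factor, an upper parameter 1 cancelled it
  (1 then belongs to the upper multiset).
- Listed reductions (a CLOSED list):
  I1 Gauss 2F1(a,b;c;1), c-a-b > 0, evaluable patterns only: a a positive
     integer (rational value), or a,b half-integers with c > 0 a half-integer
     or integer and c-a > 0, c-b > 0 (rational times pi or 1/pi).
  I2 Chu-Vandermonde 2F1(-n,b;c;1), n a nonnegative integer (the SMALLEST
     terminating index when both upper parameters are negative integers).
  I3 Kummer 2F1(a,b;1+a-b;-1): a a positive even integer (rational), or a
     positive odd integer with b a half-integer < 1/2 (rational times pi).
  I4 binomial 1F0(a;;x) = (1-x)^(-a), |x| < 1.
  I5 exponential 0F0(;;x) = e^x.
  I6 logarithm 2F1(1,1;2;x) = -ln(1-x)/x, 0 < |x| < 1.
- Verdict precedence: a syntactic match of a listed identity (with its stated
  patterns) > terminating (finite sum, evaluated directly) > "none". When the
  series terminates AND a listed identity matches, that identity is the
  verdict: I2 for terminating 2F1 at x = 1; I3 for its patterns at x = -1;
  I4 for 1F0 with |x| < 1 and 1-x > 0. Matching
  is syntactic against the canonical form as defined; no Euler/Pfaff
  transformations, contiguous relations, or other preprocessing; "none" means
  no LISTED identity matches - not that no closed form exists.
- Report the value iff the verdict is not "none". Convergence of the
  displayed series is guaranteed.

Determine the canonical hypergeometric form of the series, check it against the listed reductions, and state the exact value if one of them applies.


Canonical form: C = -1/5 times 2F1 with upper {-3/2, 1}, lower {7/2}, x = -1. Verdict: Kummer (I3) fires (x = -1; c = 7/2 equals 1+a-b for upper {-3/2, 1}: listed pattern). Value: (-3/32) * pi.

The tell: from the first term -1/5: the lower running product (C = -1/5) is a rising factorial.
Term ratio: r(k) = (-1) * (k-3/2) (k+1) / [(k+7/2) (k+1)] ; factor over Q: parameters, x = (-1), and C = -1/5.


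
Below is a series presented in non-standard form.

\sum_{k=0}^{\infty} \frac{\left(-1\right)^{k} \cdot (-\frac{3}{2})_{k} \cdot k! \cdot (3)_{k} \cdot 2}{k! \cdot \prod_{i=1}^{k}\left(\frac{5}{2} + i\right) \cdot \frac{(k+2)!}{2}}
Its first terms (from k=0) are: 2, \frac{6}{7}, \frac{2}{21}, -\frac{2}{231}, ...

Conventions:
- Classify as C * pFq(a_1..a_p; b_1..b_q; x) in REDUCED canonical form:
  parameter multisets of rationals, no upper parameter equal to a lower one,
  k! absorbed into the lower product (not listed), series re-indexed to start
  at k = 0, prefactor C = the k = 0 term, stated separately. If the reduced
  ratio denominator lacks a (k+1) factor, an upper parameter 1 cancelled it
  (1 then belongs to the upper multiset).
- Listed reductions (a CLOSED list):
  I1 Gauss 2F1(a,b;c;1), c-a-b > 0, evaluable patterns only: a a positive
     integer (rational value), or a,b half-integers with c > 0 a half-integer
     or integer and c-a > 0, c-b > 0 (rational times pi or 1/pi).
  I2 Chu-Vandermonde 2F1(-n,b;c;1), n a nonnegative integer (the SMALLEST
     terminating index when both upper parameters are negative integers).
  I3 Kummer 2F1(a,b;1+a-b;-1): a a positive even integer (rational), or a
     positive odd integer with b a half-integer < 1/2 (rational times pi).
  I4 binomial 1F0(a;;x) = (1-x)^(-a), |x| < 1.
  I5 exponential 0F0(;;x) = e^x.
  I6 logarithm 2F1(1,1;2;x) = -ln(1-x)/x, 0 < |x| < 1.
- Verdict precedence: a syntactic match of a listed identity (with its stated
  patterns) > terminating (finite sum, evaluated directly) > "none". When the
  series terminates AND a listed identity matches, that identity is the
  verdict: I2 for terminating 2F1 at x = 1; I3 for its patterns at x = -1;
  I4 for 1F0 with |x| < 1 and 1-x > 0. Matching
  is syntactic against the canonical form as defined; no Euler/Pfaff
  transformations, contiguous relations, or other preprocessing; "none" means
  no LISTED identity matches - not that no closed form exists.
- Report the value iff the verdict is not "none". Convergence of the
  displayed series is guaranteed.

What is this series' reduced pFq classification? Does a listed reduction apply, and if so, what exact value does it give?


x = -1 here; the reduced form reads 2F1, upper {-\frac{3}{2}, 1}, lower {\frac{7}{2}}, C = 2. Verdict: Kummer (I3) fires (x = -1; c = \frac{7}{2} equals 1+a-b for upper {-\frac{3}{2}, 1}: listed pattern). Hence: \frac{15}{16} \cdot \pi.

Structural cue: t_0 = 2 here, and the denominator's factorial ratio (prefactor 2) is a lower Pochhammer.
Consecutive-term ratio: r(k) = -1 * (k-\frac{3}{2}) (k+1) / [(k+\frac{7}{2}) (k+1)] ; factor over Q: parameters, x = -1, and C = 2.


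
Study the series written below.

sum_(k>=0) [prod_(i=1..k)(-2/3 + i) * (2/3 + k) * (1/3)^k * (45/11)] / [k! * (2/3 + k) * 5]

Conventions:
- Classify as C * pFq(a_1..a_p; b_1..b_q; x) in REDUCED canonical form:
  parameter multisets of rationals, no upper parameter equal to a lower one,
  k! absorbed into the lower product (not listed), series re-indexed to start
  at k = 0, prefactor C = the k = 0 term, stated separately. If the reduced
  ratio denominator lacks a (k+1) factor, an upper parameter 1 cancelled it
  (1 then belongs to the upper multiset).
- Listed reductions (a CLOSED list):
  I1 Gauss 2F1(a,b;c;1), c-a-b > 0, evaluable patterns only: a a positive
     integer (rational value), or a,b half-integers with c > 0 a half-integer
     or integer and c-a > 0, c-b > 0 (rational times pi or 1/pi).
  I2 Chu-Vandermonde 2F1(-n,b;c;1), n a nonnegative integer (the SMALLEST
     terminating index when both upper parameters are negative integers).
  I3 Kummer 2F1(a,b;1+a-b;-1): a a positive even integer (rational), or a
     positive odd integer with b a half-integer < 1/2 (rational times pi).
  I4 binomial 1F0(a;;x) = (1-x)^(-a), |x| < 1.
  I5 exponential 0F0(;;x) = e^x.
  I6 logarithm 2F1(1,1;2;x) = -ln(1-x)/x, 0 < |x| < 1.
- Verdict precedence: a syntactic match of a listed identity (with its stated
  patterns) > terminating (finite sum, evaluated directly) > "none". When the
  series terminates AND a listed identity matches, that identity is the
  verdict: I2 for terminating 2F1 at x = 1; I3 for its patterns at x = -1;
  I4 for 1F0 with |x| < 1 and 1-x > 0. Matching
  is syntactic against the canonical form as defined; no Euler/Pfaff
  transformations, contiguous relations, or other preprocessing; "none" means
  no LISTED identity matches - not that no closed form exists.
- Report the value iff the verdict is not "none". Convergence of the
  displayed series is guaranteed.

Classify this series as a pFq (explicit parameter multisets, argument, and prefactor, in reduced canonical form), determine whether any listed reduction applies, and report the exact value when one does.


The series (x = 1/3) is 1F0: upper {1/3}, lower {-}, prefactor 9/11. Verdict: the I4 binomial reduction matches (the 1F0 binomial series: exponent -1/3, x = 1/3). Value: (9/11) * (2/3)^(-1/3).

The tell: with t_0 = 9/11, the factor k + 2/3 cancels (top and bottom), leaving prefactor 9/11.
Adjacent-term ratio: r(k) = (1/3) * (k+1/3) / [(k+1)] - poly over poly, x = (1/3) from leading terms; C = 9/11 at k = 0.


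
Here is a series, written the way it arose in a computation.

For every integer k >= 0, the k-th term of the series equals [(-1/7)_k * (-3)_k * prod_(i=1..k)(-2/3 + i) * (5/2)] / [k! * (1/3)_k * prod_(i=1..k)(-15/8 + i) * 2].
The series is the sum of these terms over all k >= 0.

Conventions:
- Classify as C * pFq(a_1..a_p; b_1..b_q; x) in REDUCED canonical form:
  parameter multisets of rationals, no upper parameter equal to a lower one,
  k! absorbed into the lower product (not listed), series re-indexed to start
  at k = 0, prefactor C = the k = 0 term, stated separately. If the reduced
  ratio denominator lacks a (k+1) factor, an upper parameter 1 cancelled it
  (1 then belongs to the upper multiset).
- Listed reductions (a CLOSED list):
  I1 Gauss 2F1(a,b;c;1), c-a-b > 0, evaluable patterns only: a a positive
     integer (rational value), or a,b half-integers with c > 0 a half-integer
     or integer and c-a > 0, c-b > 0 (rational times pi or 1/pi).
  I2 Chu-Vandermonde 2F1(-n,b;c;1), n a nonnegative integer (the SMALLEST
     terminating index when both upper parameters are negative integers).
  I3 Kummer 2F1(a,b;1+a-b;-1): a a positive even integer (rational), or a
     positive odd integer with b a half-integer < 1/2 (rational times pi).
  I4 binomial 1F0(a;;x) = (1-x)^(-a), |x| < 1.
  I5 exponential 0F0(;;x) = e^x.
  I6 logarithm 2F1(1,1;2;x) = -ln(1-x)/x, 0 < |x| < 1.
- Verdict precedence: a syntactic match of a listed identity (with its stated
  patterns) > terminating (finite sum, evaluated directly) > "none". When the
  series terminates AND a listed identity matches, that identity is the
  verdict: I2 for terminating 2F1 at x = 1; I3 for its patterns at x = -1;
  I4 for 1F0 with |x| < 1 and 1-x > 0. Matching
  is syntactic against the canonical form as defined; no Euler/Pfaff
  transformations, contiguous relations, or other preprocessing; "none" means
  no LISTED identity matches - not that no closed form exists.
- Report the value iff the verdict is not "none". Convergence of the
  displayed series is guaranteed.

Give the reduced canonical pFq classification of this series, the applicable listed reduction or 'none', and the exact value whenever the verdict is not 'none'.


First insight: from the first term 5/4: the constant factors (prefactor 5/4) combine into one prefactor.
Step ratio: r(k) = 1 * (k-3) (k-1/7) / [(k-7/8) (k+1)] - rational in k, leading ratio 1; with t_0 = 5/4, classification follows.

Classification (C = 5/4): 2F1 with upper {-3, -1/7}, lower {-7/8}, argument x = 1. Verdict at x = 1: Vandermonde's identity (I2) matches (terminating 2F1 at x = 1 with n = 3, b = -1/7, c = -7/8). Hence: 72775/28812.


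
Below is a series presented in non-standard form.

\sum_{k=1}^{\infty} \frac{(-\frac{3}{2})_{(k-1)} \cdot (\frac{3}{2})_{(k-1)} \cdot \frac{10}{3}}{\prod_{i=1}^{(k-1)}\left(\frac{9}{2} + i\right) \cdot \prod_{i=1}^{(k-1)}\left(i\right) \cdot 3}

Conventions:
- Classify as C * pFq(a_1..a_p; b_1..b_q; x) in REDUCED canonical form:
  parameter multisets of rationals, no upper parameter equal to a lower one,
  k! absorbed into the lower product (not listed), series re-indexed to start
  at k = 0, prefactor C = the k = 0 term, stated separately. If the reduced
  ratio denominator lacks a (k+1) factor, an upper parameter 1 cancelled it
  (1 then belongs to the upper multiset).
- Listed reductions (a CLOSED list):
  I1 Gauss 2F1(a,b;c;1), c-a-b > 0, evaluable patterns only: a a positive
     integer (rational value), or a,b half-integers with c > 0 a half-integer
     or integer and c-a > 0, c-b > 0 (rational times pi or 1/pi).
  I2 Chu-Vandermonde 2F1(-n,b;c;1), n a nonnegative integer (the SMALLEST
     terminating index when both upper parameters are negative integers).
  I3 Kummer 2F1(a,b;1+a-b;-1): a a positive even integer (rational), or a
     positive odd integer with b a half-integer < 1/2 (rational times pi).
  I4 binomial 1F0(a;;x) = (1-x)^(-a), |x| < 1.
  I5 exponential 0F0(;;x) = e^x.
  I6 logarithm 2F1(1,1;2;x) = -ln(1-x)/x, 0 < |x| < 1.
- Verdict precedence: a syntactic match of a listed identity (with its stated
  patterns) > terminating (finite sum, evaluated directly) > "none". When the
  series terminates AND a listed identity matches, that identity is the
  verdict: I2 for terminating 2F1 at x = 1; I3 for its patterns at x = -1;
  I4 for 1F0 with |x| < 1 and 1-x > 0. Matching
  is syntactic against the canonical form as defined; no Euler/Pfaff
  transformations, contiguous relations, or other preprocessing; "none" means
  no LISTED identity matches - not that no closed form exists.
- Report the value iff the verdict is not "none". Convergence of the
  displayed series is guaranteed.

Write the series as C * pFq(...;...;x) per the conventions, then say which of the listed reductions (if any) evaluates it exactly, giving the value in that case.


Structural cue: t_0 being \frac{10}{9}, the product of the first k integers (C = 10/9, x = 1) is k!.
Ratio: r(k) = 1 * (k-\frac{3}{2}) (k+\frac{3}{2}) / [(k+\frac{11}{2}) (k+1)] - poly over poly, x = 1 from leading terms; C = \frac{10}{9} at k = 0.

With C = \frac{10}{9}: the canonical form is 2F1(-\frac{3}{2}, \frac{3}{2}; \frac{11}{2}; 1). Verdict: Gauss (I1, half-integer pattern) fires (x = 1; upper {-\frac{3}{2}, \frac{3}{2}} half-integers, c = \frac{11}{2} in the evaluable pattern). Value: \frac{3675}{16384} \cdot \pi.


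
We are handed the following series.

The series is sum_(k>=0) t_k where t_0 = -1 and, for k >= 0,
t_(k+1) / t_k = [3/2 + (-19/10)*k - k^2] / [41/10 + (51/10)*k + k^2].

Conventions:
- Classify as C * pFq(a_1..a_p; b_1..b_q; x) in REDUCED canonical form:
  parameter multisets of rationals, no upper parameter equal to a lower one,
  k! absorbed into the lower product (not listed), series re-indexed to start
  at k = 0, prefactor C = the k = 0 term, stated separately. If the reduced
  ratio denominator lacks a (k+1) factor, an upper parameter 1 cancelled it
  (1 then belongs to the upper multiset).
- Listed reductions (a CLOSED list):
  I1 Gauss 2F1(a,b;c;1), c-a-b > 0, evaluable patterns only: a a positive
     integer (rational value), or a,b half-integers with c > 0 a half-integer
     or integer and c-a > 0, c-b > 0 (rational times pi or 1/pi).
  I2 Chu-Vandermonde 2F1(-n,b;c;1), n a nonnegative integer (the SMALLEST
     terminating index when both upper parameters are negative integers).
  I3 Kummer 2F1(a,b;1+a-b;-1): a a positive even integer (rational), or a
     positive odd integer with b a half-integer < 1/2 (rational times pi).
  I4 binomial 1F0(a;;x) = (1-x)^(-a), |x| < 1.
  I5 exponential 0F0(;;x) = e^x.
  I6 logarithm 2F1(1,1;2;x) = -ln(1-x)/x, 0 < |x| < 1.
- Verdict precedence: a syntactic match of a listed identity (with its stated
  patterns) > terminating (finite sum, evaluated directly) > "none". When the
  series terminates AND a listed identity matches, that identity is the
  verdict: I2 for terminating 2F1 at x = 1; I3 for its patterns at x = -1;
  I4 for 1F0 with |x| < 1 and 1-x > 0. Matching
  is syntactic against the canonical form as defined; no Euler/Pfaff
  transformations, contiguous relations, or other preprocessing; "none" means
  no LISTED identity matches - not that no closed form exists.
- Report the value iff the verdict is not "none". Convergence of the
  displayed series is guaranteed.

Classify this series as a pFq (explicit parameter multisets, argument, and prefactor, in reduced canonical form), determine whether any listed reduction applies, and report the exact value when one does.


This is -1 * 2F1(-3/5, 5/2; 41/10; -1) in reduced canonical form. Verdict: none. No listed pattern accepts 2F1(-3/5, 5/2; 41/10; -1).

First insight: with t_0 = -1, roots of the ratio polynomials (prefactor -1) are the negated parameters.
Adjacent-term ratio: r(k) = (-1) * (k-3/5) (k+5/2) / [(k+41/10) (k+1)] - rational in k, leading ratio (-1); with t_0 = -1, classification follows.


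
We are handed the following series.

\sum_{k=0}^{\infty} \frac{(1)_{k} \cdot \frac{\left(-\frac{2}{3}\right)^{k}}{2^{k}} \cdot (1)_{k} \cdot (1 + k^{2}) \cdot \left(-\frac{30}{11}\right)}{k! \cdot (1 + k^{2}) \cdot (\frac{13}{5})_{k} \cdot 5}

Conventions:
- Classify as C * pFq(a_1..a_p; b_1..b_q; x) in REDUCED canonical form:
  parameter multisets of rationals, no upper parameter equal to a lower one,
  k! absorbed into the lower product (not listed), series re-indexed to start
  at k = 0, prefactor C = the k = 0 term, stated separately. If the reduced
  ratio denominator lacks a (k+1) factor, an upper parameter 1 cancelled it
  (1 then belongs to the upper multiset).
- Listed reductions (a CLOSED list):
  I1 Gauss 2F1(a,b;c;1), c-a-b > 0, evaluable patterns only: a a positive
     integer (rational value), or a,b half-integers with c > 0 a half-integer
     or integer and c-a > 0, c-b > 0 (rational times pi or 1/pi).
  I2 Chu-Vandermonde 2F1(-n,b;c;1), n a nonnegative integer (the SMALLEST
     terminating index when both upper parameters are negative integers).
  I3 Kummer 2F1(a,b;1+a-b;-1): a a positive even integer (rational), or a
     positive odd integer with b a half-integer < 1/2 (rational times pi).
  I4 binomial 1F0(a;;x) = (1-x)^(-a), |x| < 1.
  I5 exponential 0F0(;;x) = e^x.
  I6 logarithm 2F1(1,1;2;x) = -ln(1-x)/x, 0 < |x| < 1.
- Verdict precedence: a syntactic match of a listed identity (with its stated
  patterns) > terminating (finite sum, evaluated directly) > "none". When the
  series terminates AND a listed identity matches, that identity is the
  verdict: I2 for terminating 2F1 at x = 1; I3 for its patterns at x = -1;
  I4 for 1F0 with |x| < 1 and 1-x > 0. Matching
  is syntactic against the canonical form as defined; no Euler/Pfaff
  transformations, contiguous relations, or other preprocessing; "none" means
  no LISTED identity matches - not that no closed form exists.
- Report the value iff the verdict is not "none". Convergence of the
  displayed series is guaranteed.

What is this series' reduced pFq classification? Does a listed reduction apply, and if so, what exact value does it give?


First insight: t_0 being -\frac{6}{11}, striking the common factor k^2 + 1 reduces the term (prefactor -6/11).
Term ratio: r(k) = -\frac{1}{3} * (k+1) (k+1) / [(k+\frac{13}{5}) (k+1)] - poly over poly, x = -\frac{1}{3} from leading terms; C = -\frac{6}{11} at k = 0.

The series (x = -\frac{1}{3}) is 2F1: upper {1, 1}, lower {\frac{13}{5}}, prefactor -\frac{6}{11}. Verdict: none. A 2F1 with upper {1, 1} fits none of I1-I6 at x = -\frac{1}{3}; the sum runs forever.


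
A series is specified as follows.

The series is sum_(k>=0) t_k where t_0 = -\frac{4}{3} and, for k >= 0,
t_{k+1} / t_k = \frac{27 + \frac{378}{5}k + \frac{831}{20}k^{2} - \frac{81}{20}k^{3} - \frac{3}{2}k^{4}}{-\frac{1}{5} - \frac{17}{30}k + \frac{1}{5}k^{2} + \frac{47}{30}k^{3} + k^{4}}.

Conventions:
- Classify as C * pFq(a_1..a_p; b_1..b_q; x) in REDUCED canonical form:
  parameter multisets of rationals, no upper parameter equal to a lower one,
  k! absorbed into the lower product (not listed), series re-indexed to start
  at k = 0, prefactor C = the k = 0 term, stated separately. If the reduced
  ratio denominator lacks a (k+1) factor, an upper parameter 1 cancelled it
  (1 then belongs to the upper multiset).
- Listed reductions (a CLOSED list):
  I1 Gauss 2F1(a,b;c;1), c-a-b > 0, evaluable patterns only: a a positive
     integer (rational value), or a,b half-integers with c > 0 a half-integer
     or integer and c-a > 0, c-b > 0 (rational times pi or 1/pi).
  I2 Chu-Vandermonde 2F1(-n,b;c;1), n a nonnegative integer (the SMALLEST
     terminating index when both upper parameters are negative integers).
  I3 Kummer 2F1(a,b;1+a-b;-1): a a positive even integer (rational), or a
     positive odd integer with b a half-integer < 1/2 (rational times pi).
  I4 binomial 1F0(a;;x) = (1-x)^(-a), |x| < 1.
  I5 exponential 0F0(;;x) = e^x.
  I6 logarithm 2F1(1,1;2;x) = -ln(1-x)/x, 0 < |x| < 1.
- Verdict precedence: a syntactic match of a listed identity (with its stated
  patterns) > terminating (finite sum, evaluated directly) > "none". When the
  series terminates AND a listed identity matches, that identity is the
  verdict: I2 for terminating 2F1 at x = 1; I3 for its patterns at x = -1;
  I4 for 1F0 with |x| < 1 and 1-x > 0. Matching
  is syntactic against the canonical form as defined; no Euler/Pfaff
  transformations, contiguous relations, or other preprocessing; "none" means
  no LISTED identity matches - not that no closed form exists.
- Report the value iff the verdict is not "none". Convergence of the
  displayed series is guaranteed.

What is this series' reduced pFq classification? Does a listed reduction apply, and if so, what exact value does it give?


This is -\frac{4}{3} * 3F2(-5, \frac{6}{5}, 6; -\frac{3}{5}, \frac{2}{3}; -\frac{3}{2}) in reduced canonical form. Verdict: terminating. With -5 upstairs the series is a 6-term polynomial sum; evaluated term by term. Value: \frac{48995482}{51}.

Key step: from the first term -\frac{4}{3}: cancel k + 1/2 from the displayed ratio first; then C = -4/3, x = -3/2.
Consecutive-term ratio: r(k) = -\frac{3}{2} * (k-5) (k+\frac{6}{5}) (k+6) / [(k-\frac{3}{5}) (k+\frac{2}{3}) (k+1)] - rational in k. x = -\frac{3}{2}; t_0 = -\frac{4}{3}; negate the roots.


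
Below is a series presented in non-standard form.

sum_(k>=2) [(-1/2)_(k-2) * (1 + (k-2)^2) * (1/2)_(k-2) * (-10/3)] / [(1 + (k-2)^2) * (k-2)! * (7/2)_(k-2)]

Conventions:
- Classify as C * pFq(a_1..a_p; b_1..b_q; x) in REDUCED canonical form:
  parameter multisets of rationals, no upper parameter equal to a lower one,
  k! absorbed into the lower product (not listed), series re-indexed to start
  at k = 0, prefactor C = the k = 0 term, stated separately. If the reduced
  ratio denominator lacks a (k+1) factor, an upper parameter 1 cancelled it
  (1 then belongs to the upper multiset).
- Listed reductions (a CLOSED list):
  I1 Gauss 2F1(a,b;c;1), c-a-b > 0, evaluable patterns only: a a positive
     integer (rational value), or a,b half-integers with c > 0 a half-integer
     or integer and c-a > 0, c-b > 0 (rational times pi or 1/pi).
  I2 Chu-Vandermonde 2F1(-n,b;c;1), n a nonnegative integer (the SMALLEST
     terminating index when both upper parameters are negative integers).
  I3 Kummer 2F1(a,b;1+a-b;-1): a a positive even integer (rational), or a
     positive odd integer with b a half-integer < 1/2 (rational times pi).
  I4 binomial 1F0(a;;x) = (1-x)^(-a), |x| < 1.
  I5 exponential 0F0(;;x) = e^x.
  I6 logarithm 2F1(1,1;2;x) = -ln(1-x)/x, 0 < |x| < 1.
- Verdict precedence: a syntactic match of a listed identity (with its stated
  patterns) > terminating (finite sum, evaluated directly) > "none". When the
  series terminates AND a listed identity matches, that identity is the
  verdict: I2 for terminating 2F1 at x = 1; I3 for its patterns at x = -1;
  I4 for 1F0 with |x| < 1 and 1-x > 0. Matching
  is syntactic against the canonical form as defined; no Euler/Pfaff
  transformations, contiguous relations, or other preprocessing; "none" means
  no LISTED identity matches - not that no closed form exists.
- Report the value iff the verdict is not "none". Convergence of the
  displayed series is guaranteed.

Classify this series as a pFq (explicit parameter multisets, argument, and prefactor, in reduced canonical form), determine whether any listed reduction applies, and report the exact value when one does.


Reduced: x = 1, 2F1, upper = {-1/2, 1/2}, lower = {7/2}, C = -10/3. Verdict: Gauss (I1, half-integer pattern) applies (x = 1; upper {-1/2, 1/2} half-integers, c = 7/2 in the evaluable pattern). Exact value: (-125/128) * pi.

Key step: from the first term -10/3: the factor k^2 + 1 cancels (top and bottom), leaving prefactor -10/3.
Ratio: r(k) = 1 * (k-1/2) (k+1/2) / [(k+7/2) (k+1)] ; factor over Q: parameters, x = 1, and C = -10/3.


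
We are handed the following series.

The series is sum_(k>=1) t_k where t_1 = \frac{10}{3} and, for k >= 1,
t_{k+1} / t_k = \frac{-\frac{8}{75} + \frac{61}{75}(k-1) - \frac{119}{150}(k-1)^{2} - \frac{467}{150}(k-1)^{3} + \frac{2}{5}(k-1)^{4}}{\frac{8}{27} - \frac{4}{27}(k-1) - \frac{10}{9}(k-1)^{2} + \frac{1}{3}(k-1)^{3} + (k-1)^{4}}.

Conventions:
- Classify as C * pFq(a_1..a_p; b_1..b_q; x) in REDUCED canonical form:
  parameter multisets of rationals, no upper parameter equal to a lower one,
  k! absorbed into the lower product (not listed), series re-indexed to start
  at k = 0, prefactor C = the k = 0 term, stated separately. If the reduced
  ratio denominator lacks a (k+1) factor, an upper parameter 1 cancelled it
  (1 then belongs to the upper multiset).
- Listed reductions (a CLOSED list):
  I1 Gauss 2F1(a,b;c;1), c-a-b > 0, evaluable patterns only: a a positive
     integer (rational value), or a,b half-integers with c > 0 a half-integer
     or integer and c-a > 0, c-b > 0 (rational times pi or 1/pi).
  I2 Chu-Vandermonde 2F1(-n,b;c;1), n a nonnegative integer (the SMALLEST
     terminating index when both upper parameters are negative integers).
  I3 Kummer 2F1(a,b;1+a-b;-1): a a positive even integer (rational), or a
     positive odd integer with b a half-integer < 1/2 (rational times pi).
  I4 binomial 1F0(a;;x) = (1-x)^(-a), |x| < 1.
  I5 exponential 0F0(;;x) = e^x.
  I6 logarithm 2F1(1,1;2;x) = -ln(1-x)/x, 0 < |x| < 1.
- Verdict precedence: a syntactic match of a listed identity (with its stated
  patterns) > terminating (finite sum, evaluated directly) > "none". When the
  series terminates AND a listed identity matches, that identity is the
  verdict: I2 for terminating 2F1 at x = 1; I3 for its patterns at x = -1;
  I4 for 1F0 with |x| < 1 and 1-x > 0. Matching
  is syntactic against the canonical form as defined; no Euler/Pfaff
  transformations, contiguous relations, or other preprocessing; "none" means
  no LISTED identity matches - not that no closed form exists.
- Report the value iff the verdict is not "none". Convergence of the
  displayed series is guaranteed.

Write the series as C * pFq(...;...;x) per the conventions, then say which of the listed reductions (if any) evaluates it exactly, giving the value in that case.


At argument \frac{2}{5}: a 3F2 with upper {-8, -\frac{1}{4}, -\frac{1}{5}}, lower {-\frac{2}{3}, -\frac{2}{3}}, scaled by C = \frac{10}{3}. Verdict: terminating at k = 8: the factor (-8)_k kills every later term; summing the 9 survivors is exact. Sum: \frac{22810521660053854849}{5070000000000000000}.

Key observation: with t_0 = \frac{10}{3}, factor the ratio over Q (C = 10/3, x = 2/5): negated roots = parameters.
Step ratio: r(k) = \frac{2}{5} * (k-8) (k-\frac{1}{4}) (k-\frac{1}{5}) / [(k-\frac{2}{3}) (k-\frac{2}{3}) (k+1)] - rational in k, leading ratio \frac{2}{5}; with t_0 = \frac{10}{3}, classification follows.


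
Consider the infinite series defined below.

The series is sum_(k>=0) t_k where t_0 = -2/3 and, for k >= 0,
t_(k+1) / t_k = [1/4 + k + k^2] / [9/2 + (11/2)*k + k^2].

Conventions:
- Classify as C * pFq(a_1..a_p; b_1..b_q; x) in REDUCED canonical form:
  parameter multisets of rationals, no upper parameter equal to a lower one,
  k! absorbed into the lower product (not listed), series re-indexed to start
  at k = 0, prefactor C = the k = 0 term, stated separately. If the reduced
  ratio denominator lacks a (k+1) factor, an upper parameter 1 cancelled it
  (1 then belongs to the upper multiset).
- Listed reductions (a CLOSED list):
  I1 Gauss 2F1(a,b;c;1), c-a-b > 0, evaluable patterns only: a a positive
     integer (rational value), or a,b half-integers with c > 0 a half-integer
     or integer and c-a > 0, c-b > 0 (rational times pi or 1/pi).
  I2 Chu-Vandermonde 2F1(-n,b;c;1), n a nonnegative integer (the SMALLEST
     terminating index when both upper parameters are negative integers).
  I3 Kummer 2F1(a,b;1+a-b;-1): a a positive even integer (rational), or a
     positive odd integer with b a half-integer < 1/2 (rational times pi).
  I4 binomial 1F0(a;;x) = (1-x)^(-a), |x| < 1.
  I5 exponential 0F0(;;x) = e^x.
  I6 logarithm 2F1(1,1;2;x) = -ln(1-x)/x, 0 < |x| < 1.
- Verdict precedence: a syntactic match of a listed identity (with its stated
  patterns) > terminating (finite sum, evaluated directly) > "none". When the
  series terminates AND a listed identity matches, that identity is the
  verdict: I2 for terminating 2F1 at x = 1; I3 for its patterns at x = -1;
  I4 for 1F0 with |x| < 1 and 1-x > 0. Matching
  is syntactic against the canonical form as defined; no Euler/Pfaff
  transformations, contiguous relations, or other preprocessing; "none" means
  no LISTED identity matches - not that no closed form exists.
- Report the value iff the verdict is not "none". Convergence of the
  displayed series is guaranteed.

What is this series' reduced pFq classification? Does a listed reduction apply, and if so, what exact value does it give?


Prefactor -2/3, argument 1: 2F1 with upper {1/2, 1/2} over lower {9/2}. Verdict (x = 1): Gauss's theorem I1 (half-integer case) applies (x = 1; upper {1/2, 1/2} half-integers, c = 9/2 in the evaluable pattern). Hence: (-175/768) * pi.

Key step: t_0 being -2/3, roots of the ratio polynomials (prefactor -2/3) are the negated parameters.
Step ratio: r(k) = 1 * (k+1/2) (k+1/2) / [(k+9/2) (k+1)] - rational in k, leading ratio 1; with t_0 = -2/3, classification follows.


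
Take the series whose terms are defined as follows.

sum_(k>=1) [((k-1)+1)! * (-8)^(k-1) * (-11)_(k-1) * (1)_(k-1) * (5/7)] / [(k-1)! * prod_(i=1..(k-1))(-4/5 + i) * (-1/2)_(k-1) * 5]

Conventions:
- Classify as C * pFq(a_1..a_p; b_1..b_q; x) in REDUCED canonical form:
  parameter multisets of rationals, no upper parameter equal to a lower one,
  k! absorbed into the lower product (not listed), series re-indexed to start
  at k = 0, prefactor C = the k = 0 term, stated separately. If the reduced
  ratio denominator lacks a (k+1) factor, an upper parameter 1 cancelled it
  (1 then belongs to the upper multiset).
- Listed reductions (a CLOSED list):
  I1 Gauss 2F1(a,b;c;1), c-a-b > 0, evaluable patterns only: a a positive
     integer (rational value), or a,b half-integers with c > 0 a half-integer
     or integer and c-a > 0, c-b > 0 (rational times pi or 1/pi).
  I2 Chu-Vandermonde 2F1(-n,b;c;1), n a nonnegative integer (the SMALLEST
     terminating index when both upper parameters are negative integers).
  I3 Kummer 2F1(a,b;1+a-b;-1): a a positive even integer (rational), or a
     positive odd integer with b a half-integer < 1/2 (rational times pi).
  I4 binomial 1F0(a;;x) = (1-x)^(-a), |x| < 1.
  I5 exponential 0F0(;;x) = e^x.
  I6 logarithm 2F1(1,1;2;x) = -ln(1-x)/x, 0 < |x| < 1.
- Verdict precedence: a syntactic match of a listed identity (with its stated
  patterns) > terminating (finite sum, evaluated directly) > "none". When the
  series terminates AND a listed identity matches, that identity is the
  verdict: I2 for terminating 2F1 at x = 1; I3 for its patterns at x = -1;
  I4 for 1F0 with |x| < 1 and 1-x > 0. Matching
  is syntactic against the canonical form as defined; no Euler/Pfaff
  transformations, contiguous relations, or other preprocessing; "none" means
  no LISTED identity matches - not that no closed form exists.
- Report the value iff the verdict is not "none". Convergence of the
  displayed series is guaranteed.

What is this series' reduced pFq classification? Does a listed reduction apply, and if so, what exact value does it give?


Classification (C = 1/7): 3F2 with upper {-11, 1, 2}, lower {-1/2, 1/5}, argument x = -8. Verdict: terminating (-11 upstairs). 12 nonzero terms in all; added directly. Exact value: -2195797641271096469258538401/14621781847673.

Key step: from the first term 1/7: the constant factors (prefactor 1/7) combine into one prefactor.
Step ratio: r(k) = (-8) * (k-11) (k+1) (k+2) / [(k-1/2) (k+1/5) (k+1)] - rational in k, leading ratio (-8); with t_0 = 1/7, classification follows.


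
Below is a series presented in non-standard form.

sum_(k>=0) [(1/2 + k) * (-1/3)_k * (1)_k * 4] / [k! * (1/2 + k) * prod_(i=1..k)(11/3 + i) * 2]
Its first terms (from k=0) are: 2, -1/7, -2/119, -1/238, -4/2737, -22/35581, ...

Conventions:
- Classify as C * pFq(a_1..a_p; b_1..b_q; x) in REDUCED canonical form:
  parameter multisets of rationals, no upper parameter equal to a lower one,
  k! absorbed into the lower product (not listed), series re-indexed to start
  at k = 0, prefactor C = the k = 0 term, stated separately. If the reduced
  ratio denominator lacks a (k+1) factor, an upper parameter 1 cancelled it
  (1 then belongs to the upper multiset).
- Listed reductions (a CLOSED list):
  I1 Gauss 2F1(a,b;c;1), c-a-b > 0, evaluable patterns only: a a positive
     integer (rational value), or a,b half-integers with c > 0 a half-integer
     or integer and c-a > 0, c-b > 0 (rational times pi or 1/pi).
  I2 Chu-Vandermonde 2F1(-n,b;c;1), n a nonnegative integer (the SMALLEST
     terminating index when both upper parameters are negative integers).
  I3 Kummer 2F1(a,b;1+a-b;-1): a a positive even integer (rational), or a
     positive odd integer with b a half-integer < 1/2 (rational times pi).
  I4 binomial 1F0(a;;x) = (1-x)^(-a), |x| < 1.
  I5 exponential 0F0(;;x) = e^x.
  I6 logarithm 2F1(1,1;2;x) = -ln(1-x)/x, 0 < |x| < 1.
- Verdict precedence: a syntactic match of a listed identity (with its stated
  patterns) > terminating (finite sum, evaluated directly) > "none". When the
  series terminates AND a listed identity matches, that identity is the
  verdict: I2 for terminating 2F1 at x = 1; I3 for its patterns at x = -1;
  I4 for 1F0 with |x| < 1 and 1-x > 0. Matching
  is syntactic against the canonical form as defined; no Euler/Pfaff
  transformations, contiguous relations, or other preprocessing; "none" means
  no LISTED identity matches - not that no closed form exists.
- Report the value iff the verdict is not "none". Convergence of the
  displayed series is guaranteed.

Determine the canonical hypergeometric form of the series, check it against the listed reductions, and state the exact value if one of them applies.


Prefactor 2, argument 1: 2F1 with upper {-1/3, 1} over lower {14/3}. Verdict: this is Gauss (I1, integer-parameter pattern) (x = 1: the Gamma ratio telescopes since c-a-b = 4 > 0 and a = 1 in Z>0). Exact value: 11/6.

Key step: x = 1 and the constant factors (C = 2, x = 1) combine into one prefactor.
Ratio: r(k) = 1 * (k-1/3) (k+1) / [(k+14/3) (k+1)] - rational in k, leading ratio 1; with t_0 = 2, classification follows.


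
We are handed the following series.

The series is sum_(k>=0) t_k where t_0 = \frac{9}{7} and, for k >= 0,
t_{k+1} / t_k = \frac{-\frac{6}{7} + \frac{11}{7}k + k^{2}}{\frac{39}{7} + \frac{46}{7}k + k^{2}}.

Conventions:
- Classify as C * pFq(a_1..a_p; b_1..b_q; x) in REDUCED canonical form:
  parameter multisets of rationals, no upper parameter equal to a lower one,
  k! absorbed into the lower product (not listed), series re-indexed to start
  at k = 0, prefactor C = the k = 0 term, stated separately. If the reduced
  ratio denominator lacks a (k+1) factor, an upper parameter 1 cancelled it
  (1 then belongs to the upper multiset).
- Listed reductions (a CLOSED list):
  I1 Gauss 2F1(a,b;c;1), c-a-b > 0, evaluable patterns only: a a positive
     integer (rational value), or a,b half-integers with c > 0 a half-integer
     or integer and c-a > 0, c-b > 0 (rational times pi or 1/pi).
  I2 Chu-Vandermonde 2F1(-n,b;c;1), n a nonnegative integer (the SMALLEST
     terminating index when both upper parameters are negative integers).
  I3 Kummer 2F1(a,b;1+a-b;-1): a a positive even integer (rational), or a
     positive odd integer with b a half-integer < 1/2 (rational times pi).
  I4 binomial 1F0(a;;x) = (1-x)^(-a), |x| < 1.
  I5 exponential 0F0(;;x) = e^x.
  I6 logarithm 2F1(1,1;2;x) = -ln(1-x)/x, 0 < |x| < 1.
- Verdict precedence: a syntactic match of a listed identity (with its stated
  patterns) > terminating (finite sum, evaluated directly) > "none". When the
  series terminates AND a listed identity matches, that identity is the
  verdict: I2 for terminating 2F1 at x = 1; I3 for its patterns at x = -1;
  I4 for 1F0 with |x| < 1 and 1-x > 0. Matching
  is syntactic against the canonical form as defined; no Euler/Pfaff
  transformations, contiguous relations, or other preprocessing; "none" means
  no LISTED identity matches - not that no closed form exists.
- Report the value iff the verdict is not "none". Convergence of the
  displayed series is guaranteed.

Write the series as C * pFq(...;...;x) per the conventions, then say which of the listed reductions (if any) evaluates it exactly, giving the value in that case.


First insight: t_0 = \frac{9}{7} here, and the expanded ratio factors over Q; C = 9/7, x = 1, roots give parameters.
Consecutive-term ratio: r(k) = 1 * (k-\frac{3}{7}) (k+2) / [(k+\frac{39}{7}) (k+1)] ; factor over Q: parameters, x = 1, and C = \frac{9}{7}.

Classification (C = \frac{9}{7}): 2F1 with upper {-\frac{3}{7}, 2}, lower {\frac{39}{7}}, argument x = 1. Verdict (x = 1): Gauss's theorem (I1) applies (x = 1: the Gamma ratio telescopes since c-a-b = 4 > 0 and a = 2 in Z>0). Sum: \frac{360}{343}.


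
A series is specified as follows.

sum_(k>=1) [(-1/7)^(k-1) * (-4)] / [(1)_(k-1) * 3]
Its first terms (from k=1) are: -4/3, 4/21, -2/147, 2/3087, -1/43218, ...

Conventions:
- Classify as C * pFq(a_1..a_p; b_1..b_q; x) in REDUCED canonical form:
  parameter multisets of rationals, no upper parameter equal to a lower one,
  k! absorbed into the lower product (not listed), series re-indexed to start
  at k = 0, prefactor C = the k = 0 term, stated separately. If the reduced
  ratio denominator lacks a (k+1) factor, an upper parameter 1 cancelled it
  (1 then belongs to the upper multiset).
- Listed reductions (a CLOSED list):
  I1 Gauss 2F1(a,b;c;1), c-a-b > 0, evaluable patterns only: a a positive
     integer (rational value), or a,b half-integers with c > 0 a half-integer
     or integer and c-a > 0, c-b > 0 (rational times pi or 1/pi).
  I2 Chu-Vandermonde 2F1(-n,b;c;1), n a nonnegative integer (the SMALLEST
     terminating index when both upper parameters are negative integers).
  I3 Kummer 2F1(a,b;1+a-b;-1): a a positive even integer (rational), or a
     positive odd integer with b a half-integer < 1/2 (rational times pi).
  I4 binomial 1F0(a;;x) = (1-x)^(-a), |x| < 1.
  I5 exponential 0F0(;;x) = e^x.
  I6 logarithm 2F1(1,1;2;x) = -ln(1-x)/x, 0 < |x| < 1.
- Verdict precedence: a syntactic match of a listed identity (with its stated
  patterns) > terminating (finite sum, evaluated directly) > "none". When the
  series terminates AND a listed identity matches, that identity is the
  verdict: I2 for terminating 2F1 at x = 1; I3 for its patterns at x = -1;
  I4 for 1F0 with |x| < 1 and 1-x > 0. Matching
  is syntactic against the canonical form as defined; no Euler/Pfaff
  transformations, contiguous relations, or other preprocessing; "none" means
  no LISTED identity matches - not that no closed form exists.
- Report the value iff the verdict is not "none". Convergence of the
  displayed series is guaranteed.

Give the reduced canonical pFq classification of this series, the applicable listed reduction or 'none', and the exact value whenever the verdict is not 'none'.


This is -4/3 * 0F0(-; -; -1/7) in reduced canonical form. Verdict (x = -1/7): the I5 exponential reduction applies (the 0F0 exponential series at x = -1/7). Value: (-4/3) * e^(-1/7).

Key observation: t_0 being -4/3, the constant factors (C = -4/3) combine into one prefactor.
Step ratio: r(k) = (-1/7) * 1 / [(k+1)] - rational in k. x = (-1/7); t_0 = -4/3; negate the roots.


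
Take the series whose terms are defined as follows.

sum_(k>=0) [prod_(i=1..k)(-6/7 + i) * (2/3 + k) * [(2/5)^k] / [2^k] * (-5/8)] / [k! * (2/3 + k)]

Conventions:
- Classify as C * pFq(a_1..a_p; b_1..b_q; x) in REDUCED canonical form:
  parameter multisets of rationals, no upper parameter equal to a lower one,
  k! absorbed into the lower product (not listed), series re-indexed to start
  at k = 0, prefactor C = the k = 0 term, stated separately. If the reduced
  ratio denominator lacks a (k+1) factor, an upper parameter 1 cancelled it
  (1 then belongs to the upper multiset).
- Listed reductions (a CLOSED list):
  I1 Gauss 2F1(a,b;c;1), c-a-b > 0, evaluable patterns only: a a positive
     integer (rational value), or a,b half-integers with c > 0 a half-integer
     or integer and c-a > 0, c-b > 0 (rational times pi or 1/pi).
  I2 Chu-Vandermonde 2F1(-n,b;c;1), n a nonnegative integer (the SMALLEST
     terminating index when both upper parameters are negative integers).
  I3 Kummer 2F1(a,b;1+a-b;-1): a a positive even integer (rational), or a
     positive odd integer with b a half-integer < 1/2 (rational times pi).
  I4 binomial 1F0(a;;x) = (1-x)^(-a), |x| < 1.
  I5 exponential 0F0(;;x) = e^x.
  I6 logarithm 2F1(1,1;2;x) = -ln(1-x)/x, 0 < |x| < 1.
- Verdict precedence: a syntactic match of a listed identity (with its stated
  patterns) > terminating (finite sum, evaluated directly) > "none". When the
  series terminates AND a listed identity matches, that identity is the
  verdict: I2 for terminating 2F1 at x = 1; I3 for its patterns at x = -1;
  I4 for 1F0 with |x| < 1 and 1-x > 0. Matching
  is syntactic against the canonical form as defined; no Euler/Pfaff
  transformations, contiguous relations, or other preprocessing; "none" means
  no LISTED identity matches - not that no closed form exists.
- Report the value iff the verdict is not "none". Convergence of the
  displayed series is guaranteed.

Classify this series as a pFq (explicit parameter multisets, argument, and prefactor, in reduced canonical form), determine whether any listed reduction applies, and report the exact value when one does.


The series (x = 1/5) is 1F0: upper {1/7}, lower {-}, prefactor -5/8. Verdict (x = 1/5): the binomial series (I4) applies (the 1F0 binomial series: exponent -1/7, x = 1/5). Sum: (-5/8) * (4/5)^(-1/7).

Key observation: x = (1/5) and the factor k + 2/3 cancels (top and bottom), leaving prefactor -5/8.
Consecutive-term ratio: r(k) = (1/5) * (k+1/7) / [(k+1)] - rational in k, leading ratio (1/5); with t_0 = -5/8, classification follows.
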